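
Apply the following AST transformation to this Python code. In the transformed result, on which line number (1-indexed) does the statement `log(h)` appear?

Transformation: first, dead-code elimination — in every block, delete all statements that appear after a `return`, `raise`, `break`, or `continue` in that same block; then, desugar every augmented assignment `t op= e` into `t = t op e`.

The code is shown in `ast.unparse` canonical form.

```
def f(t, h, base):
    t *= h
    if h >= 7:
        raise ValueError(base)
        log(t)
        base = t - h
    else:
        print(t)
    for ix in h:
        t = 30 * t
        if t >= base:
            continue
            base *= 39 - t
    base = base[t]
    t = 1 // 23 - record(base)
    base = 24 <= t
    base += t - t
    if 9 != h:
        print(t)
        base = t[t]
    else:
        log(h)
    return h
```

19

Transformed code:
def f(t, h, base):
    t = t * h
    if h >= 7:
        raise ValueError(base)
    else:
        print(t)
    for ix in h:
        t = 30 * t
        if t >= base:
            continue
    base = base[t]
    t = 1 // 23 - record(base)
    base = 24 <= t
    base = base + (t - t)
    if 9 != h:
        print(t)
        base = t[t]
    else:
        log(h)
    return h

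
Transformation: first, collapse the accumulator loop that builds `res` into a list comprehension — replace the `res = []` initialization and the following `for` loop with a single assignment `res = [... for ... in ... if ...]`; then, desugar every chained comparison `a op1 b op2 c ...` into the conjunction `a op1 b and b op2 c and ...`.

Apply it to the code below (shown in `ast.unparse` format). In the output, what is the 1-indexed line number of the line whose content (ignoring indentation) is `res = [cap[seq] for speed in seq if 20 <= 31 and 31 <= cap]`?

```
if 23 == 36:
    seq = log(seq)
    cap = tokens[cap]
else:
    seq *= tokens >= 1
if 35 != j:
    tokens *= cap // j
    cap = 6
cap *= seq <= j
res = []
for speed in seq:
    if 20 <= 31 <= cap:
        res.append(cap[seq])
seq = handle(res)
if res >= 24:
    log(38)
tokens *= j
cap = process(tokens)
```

Transformed code:
if 23 == 36:
    seq = log(seq)
    cap = tokens[cap]
else:
    seq *= tokens >= 1
if 35 != j:
    tokens *= cap // j
    cap = 6
cap *= seq <= j
res = [cap[seq] for speed in seq if 20 <= 31 and 31 <= cap]
seq = handle(res)
if res >= 24:
    log(38)
tokens *= j
cap = process(tokens)

10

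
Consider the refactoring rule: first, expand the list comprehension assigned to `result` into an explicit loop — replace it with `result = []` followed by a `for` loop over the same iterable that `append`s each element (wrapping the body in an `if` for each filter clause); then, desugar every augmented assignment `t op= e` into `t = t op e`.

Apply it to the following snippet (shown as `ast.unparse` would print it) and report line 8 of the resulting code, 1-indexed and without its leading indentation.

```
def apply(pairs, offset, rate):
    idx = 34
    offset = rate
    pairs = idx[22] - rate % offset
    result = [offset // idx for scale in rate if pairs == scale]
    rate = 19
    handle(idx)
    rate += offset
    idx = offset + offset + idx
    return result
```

Transformed code:
def apply(pairs, offset, rate):
    idx = 34
    offset = rate
    pairs = idx[22] - rate % offset
    result = []
    for scale in rate:
        if pairs == scale:
            result.append(offset // idx)
    rate = 19
    handle(idx)
    rate = rate + offset
    idx = offset + offset + idx
    return result

result.append(offset // idx)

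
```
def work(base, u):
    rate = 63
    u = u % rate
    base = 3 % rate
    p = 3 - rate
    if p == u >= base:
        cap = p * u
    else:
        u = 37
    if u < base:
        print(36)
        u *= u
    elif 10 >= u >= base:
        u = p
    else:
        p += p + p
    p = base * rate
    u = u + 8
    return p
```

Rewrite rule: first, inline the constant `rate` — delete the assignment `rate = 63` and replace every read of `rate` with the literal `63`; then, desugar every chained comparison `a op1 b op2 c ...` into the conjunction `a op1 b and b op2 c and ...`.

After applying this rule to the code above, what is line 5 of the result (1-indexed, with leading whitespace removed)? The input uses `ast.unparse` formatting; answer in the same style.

Transformed code:
def work(base, u):
    u = u % 63
    base = 3 % 63
    p = 3 - 63
    if p == u and u >= base:
        cap = p * u
    else:
        u = 37
    if u < base:
        print(36)
        u *= u
    elif 10 >= u and u >= base:
        u = p
    else:
        p += p + p
    p = base * 63
    u = u + 8
    return p

if p == u and u >= base:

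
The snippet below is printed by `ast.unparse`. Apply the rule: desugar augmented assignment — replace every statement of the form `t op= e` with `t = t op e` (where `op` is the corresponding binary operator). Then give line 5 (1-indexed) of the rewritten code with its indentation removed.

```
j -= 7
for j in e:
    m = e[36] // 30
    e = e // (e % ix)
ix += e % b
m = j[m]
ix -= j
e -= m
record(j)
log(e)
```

Transformed code:
j = j - 7
for j in e:
    m = e[36] // 30
    e = e // (e % ix)
ix = ix + e % b
m = j[m]
ix = ix - j
e = e - m
record(j)
log(e)

ix = ix + e % b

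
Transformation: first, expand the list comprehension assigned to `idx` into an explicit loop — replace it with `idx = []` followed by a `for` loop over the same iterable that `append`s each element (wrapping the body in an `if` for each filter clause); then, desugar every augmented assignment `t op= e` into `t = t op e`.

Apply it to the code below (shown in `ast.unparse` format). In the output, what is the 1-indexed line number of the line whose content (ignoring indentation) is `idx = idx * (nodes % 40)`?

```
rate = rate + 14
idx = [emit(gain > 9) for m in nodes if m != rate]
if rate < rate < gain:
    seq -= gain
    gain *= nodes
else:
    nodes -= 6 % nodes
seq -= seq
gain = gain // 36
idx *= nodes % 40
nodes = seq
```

13

Transformed code:
rate = rate + 14
idx = []
for m in nodes:
    if m != rate:
        idx.append(emit(gain > 9))
if rate < rate < gain:
    seq = seq - gain
    gain = gain * nodes
else:
    nodes = nodes - 6 % nodes
seq = seq - seq
gain = gain // 36
idx = idx * (nodes % 40)
nodes = seq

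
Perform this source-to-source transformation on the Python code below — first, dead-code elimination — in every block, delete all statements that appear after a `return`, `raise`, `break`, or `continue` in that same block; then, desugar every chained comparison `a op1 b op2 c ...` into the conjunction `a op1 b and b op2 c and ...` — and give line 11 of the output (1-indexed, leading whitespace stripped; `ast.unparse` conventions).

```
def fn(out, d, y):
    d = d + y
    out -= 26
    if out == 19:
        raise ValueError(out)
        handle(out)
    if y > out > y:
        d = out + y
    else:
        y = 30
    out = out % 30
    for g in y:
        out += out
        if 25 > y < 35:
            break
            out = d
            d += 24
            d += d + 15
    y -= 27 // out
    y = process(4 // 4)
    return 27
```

for g in y:

Transformed code:
def fn(out, d, y):
    d = d + y
    out -= 26
    if out == 19:
        raise ValueError(out)
    if y > out and out > y:
        d = out + y
    else:
        y = 30
    out = out % 30
    for g in y:
        out += out
        if 25 > y and y < 35:
            break
    y -= 27 // out
    y = process(4 // 4)
    return 27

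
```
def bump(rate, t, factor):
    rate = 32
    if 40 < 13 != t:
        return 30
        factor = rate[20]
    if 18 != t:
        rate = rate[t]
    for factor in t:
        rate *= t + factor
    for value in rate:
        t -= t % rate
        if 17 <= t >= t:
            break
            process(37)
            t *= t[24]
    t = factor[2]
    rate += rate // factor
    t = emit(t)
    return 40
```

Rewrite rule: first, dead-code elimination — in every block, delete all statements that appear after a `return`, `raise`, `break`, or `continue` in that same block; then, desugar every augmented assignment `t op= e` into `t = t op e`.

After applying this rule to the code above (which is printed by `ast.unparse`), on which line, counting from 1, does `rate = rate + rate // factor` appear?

Transformed code:
def bump(rate, t, factor):
    rate = 32
    if 40 < 13 != t:
        return 30
    if 18 != t:
        rate = rate[t]
    for factor in t:
        rate = rate * (t + factor)
    for value in rate:
        t = t - t % rate
        if 17 <= t >= t:
            break
    t = factor[2]
    rate = rate + rate // factor
    t = emit(t)
    return 40

14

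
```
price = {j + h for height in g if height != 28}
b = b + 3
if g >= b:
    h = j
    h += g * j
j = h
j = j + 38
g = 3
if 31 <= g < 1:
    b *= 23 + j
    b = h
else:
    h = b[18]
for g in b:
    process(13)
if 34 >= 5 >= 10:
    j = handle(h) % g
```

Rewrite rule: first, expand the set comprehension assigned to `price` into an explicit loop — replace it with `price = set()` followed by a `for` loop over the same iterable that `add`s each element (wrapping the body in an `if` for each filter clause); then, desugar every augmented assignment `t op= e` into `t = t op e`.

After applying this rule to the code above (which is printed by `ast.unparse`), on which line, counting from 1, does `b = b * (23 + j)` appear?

Transformed code:
price = set()
for height in g:
    if height != 28:
        price.add(j + h)
b = b + 3
if g >= b:
    h = j
    h = h + g * j
j = h
j = j + 38
g = 3
if 31 <= g < 1:
    b = b * (23 + j)
    b = h
else:
    h = b[18]
for g in b:
    process(13)
if 34 >= 5 >= 10:
    j = handle(h) % g

13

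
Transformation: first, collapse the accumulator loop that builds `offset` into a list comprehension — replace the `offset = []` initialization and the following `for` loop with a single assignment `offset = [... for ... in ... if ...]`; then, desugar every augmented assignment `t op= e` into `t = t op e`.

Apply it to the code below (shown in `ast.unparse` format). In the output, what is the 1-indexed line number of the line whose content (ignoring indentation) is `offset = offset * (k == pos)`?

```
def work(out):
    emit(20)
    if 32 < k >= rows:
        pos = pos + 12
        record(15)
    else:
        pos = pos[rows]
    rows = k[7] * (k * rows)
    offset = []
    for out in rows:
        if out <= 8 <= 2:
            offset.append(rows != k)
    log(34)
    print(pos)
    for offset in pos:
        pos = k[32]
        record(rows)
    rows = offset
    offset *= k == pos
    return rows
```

Transformed code:
def work(out):
    emit(20)
    if 32 < k >= rows:
        pos = pos + 12
        record(15)
    else:
        pos = pos[rows]
    rows = k[7] * (k * rows)
    offset = [rows != k for out in rows if out <= 8 <= 2]
    log(34)
    print(pos)
    for offset in pos:
        pos = k[32]
        record(rows)
    rows = offset
    offset = offset * (k == pos)
    return rows

16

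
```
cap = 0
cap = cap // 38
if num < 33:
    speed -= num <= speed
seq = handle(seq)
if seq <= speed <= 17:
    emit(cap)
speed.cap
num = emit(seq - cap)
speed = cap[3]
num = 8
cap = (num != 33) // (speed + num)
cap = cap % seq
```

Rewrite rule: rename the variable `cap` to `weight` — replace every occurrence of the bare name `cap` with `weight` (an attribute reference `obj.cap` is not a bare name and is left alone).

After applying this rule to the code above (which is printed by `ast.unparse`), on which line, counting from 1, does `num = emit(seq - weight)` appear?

9

Transformed code:
weight = 0
weight = weight // 38
if num < 33:
    speed -= num <= speed
seq = handle(seq)
if seq <= speed <= 17:
    emit(weight)
speed.cap
num = emit(seq - weight)
speed = weight[3]
num = 8
weight = (num != 33) // (speed + num)
weight = weight % seq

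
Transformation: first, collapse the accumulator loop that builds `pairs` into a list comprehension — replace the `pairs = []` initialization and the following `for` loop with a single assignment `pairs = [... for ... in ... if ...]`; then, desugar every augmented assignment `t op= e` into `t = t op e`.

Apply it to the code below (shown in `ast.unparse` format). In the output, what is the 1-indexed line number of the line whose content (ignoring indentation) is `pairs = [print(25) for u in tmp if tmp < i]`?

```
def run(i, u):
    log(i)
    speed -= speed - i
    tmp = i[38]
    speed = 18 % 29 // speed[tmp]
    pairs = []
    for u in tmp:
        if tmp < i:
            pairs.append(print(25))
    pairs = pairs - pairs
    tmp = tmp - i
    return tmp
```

6

Transformed code:
def run(i, u):
    log(i)
    speed = speed - (speed - i)
    tmp = i[38]
    speed = 18 % 29 // speed[tmp]
    pairs = [print(25) for u in tmp if tmp < i]
    pairs = pairs - pairs
    tmp = tmp - i
    return tmp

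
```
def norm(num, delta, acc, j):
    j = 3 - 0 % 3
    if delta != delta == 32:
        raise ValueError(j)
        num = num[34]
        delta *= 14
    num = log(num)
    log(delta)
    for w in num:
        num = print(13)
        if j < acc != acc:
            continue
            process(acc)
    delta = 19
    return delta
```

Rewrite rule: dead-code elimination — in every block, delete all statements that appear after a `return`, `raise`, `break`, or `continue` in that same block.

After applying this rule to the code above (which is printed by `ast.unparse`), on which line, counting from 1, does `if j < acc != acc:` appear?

9

Transformed code:
def norm(num, delta, acc, j):
    j = 3 - 0 % 3
    if delta != delta == 32:
        raise ValueError(j)
    num = log(num)
    log(delta)
    for w in num:
        num = print(13)
        if j < acc != acc:
            continue
    delta = 19
    return delta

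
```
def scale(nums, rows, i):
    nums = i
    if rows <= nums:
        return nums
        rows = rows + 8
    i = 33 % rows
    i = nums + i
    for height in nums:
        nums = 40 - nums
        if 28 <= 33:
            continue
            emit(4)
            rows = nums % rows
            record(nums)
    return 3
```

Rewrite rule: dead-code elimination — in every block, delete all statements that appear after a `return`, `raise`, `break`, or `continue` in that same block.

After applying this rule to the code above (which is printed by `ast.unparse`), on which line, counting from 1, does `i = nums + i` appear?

6

Transformed code:
def scale(nums, rows, i):
    nums = i
    if rows <= nums:
        return nums
    i = 33 % rows
    i = nums + i
    for height in nums:
        nums = 40 - nums
        if 28 <= 33:
            continue
    return 3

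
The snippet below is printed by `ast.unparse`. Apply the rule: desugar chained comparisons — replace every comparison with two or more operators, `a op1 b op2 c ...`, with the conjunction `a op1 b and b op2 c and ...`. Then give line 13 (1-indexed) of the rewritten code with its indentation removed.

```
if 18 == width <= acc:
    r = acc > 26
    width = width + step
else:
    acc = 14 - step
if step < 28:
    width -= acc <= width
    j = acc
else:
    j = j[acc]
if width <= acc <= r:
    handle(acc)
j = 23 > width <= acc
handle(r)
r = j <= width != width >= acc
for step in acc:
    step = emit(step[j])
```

Transformed code:
if 18 == width and width <= acc:
    r = acc > 26
    width = width + step
else:
    acc = 14 - step
if step < 28:
    width -= acc <= width
    j = acc
else:
    j = j[acc]
if width <= acc and acc <= r:
    handle(acc)
j = 23 > width and width <= acc
handle(r)
r = j <= width and width != width and (width >= acc)
for step in acc:
    step = emit(step[j])

j = 23 > width and width <= acc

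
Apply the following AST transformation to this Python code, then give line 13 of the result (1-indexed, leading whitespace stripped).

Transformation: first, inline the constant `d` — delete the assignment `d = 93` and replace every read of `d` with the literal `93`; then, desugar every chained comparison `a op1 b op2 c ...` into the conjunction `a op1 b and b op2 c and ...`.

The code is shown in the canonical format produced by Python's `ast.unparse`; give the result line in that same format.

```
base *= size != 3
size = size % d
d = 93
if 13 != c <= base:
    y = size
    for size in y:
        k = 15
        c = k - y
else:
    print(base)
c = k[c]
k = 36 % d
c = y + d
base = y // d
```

Transformed code:
base *= size != 3
size = size % 93
if 13 != c and c <= base:
    y = size
    for size in y:
        k = 15
        c = k - y
else:
    print(base)
c = k[c]
k = 36 % 93
c = y + 93
base = y // 93

base = y // 93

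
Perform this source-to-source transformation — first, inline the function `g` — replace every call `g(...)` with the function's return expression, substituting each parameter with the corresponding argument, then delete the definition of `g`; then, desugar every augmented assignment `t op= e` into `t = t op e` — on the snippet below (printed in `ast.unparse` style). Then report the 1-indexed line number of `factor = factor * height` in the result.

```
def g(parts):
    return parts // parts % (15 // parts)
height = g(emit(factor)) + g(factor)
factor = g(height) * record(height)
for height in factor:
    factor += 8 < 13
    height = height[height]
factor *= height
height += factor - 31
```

6

Transformed code:
height = emit(factor) // emit(factor) % (15 // emit(factor)) + factor // factor % (15 // factor)
factor = height // height % (15 // height) * record(height)
for height in factor:
    factor = factor + (8 < 13)
    height = height[height]
factor = factor * height
height = height + (factor - 31)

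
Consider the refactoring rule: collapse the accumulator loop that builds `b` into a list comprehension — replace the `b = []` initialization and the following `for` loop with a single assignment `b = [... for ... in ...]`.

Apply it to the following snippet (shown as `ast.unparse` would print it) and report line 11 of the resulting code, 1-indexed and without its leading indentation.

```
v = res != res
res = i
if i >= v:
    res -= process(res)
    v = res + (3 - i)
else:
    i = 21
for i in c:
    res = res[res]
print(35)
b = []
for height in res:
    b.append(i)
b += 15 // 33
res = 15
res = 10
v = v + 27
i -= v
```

Transformed code:
v = res != res
res = i
if i >= v:
    res -= process(res)
    v = res + (3 - i)
else:
    i = 21
for i in c:
    res = res[res]
print(35)
b = [i for height in res]
b += 15 // 33
res = 15
res = 10
v = v + 27
i -= v

b = [i for height in res]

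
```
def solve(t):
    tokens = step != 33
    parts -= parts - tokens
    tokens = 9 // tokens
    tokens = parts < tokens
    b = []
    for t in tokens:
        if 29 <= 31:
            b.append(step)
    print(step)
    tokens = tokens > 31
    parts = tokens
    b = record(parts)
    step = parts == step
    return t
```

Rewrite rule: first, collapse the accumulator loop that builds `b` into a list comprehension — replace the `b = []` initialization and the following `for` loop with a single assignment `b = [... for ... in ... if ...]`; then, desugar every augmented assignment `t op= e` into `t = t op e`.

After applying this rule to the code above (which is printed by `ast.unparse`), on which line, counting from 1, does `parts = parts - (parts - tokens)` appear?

3

Transformed code:
def solve(t):
    tokens = step != 33
    parts = parts - (parts - tokens)
    tokens = 9 // tokens
    tokens = parts < tokens
    b = [step for t in tokens if 29 <= 31]
    print(step)
    tokens = tokens > 31
    parts = tokens
    b = record(parts)
    step = parts == step
    return t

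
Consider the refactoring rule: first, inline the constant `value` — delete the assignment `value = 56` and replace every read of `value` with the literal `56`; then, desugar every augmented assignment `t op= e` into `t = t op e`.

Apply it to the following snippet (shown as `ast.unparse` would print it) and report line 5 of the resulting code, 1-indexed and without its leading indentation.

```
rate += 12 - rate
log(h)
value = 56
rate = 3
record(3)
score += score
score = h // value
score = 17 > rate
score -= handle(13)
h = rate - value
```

Transformed code:
rate = rate + (12 - rate)
log(h)
rate = 3
record(3)
score = score + score
score = h // 56
score = 17 > rate
score = score - handle(13)
h = rate - 56

score = score + score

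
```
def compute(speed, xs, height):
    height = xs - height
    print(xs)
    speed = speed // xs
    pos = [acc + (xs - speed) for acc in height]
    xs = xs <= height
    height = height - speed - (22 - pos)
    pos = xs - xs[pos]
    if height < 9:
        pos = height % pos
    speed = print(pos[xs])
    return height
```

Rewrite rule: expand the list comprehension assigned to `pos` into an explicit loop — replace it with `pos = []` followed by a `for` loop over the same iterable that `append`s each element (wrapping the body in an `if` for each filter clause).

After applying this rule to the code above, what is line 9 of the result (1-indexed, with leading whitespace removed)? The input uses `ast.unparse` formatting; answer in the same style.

Transformed code:
def compute(speed, xs, height):
    height = xs - height
    print(xs)
    speed = speed // xs
    pos = []
    for acc in height:
        pos.append(acc + (xs - speed))
    xs = xs <= height
    height = height - speed - (22 - pos)
    pos = xs - xs[pos]
    if height < 9:
        pos = height % pos
    speed = print(pos[xs])
    return height

height = height - speed - (22 - pos)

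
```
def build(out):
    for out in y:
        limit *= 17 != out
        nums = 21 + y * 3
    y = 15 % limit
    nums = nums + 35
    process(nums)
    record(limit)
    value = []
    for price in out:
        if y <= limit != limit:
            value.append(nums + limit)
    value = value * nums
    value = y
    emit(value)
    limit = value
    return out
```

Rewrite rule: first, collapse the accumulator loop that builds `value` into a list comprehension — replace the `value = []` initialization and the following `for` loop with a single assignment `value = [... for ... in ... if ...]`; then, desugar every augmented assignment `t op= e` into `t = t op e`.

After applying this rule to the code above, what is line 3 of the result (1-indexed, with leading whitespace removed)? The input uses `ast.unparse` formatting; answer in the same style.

Transformed code:
def build(out):
    for out in y:
        limit = limit * (17 != out)
        nums = 21 + y * 3
    y = 15 % limit
    nums = nums + 35
    process(nums)
    record(limit)
    value = [nums + limit for price in out if y <= limit != limit]
    value = value * nums
    value = y
    emit(value)
    limit = value
    return out

limit = limit * (17 != out)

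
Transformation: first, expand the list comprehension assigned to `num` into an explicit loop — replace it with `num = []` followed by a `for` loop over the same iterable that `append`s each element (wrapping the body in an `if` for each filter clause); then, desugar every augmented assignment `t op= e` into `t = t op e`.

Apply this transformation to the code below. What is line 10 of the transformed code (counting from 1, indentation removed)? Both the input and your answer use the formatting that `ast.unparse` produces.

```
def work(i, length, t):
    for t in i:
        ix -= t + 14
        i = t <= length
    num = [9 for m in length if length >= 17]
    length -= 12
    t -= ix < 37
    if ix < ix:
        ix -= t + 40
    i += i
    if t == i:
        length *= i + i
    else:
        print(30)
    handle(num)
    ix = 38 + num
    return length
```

Transformed code:
def work(i, length, t):
    for t in i:
        ix = ix - (t + 14)
        i = t <= length
    num = []
    for m in length:
        if length >= 17:
            num.append(9)
    length = length - 12
    t = t - (ix < 37)
    if ix < ix:
        ix = ix - (t + 40)
    i = i + i
    if t == i:
        length = length * (i + i)
    else:
        print(30)
    handle(num)
    ix = 38 + num
    return length

t = t - (ix < 37)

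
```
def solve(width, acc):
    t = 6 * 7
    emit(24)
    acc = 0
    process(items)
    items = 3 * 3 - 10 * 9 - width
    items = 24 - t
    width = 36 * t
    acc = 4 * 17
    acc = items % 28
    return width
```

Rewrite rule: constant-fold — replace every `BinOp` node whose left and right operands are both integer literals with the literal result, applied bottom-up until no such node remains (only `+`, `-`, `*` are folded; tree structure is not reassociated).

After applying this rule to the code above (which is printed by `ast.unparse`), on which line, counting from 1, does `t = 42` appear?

Transformed code:
def solve(width, acc):
    t = 42
    emit(24)
    acc = 0
    process(items)
    items = -81 - width
    items = 24 - t
    width = 36 * t
    acc = 68
    acc = items % 28
    return width

2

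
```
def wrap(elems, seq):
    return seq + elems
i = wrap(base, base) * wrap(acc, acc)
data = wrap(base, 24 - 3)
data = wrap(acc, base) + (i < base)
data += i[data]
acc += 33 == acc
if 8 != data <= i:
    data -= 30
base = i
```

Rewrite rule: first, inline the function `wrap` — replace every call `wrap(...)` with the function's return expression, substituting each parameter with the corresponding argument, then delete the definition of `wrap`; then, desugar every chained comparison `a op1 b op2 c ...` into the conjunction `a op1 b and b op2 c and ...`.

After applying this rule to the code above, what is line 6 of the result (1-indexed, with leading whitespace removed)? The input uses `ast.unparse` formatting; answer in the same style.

if 8 != data and data <= i:

Transformed code:
i = (base + base) * (acc + acc)
data = 24 - 3 + base
data = base + acc + (i < base)
data += i[data]
acc += 33 == acc
if 8 != data and data <= i:
    data -= 30
base = i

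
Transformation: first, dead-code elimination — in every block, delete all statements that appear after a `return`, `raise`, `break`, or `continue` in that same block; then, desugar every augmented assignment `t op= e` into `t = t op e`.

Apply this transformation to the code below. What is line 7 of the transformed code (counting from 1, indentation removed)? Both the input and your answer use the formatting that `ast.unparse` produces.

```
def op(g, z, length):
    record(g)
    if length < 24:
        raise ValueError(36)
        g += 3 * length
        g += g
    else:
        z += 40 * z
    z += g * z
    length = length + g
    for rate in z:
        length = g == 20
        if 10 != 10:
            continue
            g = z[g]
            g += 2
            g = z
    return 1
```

z = z + g * z

Transformed code:
def op(g, z, length):
    record(g)
    if length < 24:
        raise ValueError(36)
    else:
        z = z + 40 * z
    z = z + g * z
    length = length + g
    for rate in z:
        length = g == 20
        if 10 != 10:
            continue
    return 1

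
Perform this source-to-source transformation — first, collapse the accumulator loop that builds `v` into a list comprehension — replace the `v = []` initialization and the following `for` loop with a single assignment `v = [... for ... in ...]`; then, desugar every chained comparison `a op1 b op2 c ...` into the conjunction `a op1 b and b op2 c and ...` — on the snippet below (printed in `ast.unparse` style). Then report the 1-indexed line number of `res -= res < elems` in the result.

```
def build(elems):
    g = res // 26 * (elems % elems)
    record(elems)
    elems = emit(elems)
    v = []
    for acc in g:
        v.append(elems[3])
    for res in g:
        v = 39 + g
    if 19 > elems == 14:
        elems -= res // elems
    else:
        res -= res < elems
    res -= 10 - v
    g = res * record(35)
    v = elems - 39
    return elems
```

Transformed code:
def build(elems):
    g = res // 26 * (elems % elems)
    record(elems)
    elems = emit(elems)
    v = [elems[3] for acc in g]
    for res in g:
        v = 39 + g
    if 19 > elems and elems == 14:
        elems -= res // elems
    else:
        res -= res < elems
    res -= 10 - v
    g = res * record(35)
    v = elems - 39
    return elems

11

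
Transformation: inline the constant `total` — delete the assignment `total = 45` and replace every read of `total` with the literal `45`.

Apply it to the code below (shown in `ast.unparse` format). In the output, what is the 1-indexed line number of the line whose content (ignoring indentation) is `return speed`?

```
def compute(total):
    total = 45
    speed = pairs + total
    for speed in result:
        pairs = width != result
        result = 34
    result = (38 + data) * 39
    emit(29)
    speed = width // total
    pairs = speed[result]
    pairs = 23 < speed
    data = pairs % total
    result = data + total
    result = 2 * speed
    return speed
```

Transformed code:
def compute(total):
    speed = pairs + 45
    for speed in result:
        pairs = width != result
        result = 34
    result = (38 + data) * 39
    emit(29)
    speed = width // 45
    pairs = speed[result]
    pairs = 23 < speed
    data = pairs % 45
    result = data + 45
    result = 2 * speed
    return speed

14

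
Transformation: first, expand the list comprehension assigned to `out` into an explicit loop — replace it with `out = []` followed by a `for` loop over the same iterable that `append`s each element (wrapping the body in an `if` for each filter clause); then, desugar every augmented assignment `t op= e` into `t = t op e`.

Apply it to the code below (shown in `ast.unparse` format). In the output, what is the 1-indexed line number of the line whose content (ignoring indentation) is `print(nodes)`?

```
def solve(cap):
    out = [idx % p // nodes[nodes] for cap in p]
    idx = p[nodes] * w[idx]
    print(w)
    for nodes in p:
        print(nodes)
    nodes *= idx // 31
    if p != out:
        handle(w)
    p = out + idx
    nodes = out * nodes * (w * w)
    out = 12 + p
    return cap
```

Transformed code:
def solve(cap):
    out = []
    for cap in p:
        out.append(idx % p // nodes[nodes])
    idx = p[nodes] * w[idx]
    print(w)
    for nodes in p:
        print(nodes)
    nodes = nodes * (idx // 31)
    if p != out:
        handle(w)
    p = out + idx
    nodes = out * nodes * (w * w)
    out = 12 + p
    return cap

8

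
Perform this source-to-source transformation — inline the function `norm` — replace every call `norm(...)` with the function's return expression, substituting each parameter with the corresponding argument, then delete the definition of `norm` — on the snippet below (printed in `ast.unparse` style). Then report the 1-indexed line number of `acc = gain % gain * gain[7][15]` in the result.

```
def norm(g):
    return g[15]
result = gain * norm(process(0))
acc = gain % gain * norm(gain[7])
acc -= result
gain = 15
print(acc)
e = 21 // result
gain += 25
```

2

Transformed code:
result = gain * process(0)[15]
acc = gain % gain * gain[7][15]
acc -= result
gain = 15
print(acc)
e = 21 // result
gain += 25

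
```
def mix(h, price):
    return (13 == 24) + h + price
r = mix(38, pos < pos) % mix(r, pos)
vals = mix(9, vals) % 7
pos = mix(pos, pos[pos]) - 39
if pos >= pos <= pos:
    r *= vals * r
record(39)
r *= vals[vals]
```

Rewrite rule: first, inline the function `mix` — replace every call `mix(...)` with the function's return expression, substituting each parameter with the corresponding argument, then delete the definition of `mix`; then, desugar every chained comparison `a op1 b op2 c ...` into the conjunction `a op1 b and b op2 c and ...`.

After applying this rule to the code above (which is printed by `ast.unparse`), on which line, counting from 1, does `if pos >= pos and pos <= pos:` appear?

Transformed code:
r = ((13 == 24) + 38 + (pos < pos)) % ((13 == 24) + r + pos)
vals = ((13 == 24) + 9 + vals) % 7
pos = (13 == 24) + pos + pos[pos] - 39
if pos >= pos and pos <= pos:
    r *= vals * r
record(39)
r *= vals[vals]

4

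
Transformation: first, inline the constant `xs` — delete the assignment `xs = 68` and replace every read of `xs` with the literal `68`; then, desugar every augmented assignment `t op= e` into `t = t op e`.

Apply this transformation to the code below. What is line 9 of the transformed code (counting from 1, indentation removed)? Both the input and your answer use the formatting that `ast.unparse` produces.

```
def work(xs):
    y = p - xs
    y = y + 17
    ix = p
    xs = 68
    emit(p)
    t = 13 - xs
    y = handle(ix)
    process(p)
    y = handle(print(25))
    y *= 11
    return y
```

Transformed code:
def work(xs):
    y = p - 68
    y = y + 17
    ix = p
    emit(p)
    t = 13 - 68
    y = handle(ix)
    process(p)
    y = handle(print(25))
    y = y * 11
    return y

y = handle(print(25))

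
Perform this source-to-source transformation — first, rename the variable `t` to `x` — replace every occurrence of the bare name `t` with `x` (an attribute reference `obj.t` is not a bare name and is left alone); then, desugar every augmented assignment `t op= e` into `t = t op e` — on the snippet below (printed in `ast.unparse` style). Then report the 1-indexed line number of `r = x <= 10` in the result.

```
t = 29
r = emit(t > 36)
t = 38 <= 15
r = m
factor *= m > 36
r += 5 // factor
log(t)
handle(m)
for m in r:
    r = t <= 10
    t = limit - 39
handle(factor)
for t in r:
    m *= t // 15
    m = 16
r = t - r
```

Transformed code:
x = 29
r = emit(x > 36)
x = 38 <= 15
r = m
factor = factor * (m > 36)
r = r + 5 // factor
log(x)
handle(m)
for m in r:
    r = x <= 10
    x = limit - 39
handle(factor)
for x in r:
    m = m * (x // 15)
    m = 16
r = x - r

10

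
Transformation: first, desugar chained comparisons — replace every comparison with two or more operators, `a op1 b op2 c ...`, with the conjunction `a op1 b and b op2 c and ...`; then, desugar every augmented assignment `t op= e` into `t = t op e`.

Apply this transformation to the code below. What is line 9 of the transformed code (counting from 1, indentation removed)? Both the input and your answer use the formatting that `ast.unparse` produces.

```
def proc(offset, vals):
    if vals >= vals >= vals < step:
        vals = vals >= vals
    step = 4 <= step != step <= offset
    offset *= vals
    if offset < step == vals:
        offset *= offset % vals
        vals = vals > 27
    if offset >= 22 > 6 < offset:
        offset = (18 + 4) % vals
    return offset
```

if offset >= 22 and 22 > 6 and (6 < offset):

Transformed code:
def proc(offset, vals):
    if vals >= vals and vals >= vals and (vals < step):
        vals = vals >= vals
    step = 4 <= step and step != step and (step <= offset)
    offset = offset * vals
    if offset < step and step == vals:
        offset = offset * (offset % vals)
        vals = vals > 27
    if offset >= 22 and 22 > 6 and (6 < offset):
        offset = (18 + 4) % vals
    return offset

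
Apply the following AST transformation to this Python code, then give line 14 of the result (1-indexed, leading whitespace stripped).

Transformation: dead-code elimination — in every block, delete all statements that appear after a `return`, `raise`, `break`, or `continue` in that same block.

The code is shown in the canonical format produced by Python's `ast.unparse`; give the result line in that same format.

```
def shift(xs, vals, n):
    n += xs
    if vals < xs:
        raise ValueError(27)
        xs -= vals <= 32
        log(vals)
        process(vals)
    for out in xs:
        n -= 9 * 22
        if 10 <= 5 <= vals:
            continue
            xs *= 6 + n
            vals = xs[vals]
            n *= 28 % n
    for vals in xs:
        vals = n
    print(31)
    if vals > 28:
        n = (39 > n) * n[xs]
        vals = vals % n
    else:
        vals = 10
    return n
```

Transformed code:
def shift(xs, vals, n):
    n += xs
    if vals < xs:
        raise ValueError(27)
    for out in xs:
        n -= 9 * 22
        if 10 <= 5 <= vals:
            continue
    for vals in xs:
        vals = n
    print(31)
    if vals > 28:
        n = (39 > n) * n[xs]
        vals = vals % n
    else:
        vals = 10
    return n

vals = vals % n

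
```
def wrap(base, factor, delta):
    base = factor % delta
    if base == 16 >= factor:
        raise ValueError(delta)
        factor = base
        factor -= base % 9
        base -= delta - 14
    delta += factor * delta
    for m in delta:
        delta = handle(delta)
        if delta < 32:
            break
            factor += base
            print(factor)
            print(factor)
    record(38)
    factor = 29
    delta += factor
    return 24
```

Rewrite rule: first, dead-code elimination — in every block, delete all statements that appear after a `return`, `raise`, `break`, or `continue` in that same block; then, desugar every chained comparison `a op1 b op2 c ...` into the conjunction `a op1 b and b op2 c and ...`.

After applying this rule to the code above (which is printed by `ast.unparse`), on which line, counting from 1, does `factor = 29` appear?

11

Transformed code:
def wrap(base, factor, delta):
    base = factor % delta
    if base == 16 and 16 >= factor:
        raise ValueError(delta)
    delta += factor * delta
    for m in delta:
        delta = handle(delta)
        if delta < 32:
            break
    record(38)
    factor = 29
    delta += factor
    return 24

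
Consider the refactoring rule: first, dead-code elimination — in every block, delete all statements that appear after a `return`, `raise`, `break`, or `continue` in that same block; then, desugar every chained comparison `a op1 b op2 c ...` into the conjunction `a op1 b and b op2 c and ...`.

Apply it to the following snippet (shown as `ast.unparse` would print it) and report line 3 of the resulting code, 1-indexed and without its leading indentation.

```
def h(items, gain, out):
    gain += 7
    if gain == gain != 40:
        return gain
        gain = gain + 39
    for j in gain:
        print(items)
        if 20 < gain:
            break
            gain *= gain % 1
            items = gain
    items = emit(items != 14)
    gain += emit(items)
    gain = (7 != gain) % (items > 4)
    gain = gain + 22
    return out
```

Transformed code:
def h(items, gain, out):
    gain += 7
    if gain == gain and gain != 40:
        return gain
    for j in gain:
        print(items)
        if 20 < gain:
            break
    items = emit(items != 14)
    gain += emit(items)
    gain = (7 != gain) % (items > 4)
    gain = gain + 22
    return out

if gain == gain and gain != 40:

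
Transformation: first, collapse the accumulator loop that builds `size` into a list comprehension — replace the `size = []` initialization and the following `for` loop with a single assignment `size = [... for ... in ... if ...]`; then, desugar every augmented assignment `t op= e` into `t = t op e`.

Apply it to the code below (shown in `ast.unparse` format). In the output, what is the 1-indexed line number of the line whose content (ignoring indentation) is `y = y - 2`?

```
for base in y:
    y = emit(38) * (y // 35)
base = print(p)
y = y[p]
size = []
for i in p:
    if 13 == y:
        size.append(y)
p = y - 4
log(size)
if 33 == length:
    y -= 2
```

9

Transformed code:
for base in y:
    y = emit(38) * (y // 35)
base = print(p)
y = y[p]
size = [y for i in p if 13 == y]
p = y - 4
log(size)
if 33 == length:
    y = y - 2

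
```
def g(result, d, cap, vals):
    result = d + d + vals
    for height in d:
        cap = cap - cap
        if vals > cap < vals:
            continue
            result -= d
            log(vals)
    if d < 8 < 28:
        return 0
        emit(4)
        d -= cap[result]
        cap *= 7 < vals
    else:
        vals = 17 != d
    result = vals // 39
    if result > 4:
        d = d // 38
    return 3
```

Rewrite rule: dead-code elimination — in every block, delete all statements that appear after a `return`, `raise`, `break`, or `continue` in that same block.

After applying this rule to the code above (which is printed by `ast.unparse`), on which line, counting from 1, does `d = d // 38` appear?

Transformed code:
def g(result, d, cap, vals):
    result = d + d + vals
    for height in d:
        cap = cap - cap
        if vals > cap < vals:
            continue
    if d < 8 < 28:
        return 0
    else:
        vals = 17 != d
    result = vals // 39
    if result > 4:
        d = d // 38
    return 3

13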